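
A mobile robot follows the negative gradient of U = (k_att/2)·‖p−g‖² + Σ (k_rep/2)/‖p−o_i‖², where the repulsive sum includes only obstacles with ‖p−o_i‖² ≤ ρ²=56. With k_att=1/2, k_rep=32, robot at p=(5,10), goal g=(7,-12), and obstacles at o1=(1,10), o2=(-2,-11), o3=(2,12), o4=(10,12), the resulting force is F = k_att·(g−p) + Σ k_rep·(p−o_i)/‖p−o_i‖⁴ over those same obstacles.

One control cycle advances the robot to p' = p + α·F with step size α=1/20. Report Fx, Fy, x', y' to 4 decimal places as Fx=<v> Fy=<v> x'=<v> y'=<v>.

Fx=1.8778 Fy=-11.4548 x'=5.0939 y'=9.4273

F_att = 1/2·(g−p) = 1/2·(2,-22) = (1.0000,-11.0000)
o1: d²=16 ≤ ρ²=56; F_rep = 32·(4,0)/16² = (0.5000,0.0000)
o2: d²=490 > ρ²=56 → inactive
o3: d²=13 ≤ ρ²=56; F_rep = 32·(3,-2)/13² = (0.5680,-0.3787)
o4: d²=29 ≤ ρ²=56; F_rep = 32·(-5,-2)/29² = (-0.1902,-0.0761)
F = F_att + ΣF_rep = (1.8778,-11.4548)
p' = p + 1/20·F = (5.0939,9.4273)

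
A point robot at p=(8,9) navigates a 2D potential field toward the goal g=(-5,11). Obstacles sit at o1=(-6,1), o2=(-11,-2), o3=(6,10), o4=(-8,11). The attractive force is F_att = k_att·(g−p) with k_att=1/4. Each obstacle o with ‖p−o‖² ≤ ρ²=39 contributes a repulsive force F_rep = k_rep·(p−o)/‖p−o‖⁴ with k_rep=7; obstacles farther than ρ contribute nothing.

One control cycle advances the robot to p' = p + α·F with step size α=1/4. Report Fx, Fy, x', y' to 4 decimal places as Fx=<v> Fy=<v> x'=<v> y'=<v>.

F_att = 1/4·(g−p) = 1/4·(-13,2) = (-3.2500,0.5000)
o1: d²=260 > ρ²=39 → inactive
o2: d²=482 > ρ²=39 → inactive
o3: d²=5 ≤ ρ²=39; F_rep = 7·(2,-1)/5² = (0.5600,-0.2800)
o4: d²=260 > ρ²=39 → inactive
F = F_att + ΣF_rep = (-2.6900,0.2200)
p' = p + 1/4·F = (7.3275,9.0550)

Fx=-2.6900 Fy=0.2200 x'=7.3275 y'=9.0550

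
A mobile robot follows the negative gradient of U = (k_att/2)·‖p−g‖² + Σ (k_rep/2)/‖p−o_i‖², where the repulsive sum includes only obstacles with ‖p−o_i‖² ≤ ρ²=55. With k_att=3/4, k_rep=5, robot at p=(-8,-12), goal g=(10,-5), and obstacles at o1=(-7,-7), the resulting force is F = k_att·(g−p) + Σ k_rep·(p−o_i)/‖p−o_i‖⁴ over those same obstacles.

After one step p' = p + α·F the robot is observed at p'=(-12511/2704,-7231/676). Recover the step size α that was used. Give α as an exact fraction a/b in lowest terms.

F_att = 3/4·(g−p) = 3/4·(18,7) = (13.5000,5.2500)
o1: d²=26 ≤ ρ²=55; F_rep = 5·(-1,-5)/26² = (-0.0074,-0.0370)
F = F_att + ΣF_rep = (13.4926,5.2130)
Δp = p'−p = (3.3732,1.3033); α = Δx/Fx = (9121/2704) / (9121/676) = 1/4
check: Δy/Fy = (881/676) / (881/169) = 1/4 ✓

α = 1/4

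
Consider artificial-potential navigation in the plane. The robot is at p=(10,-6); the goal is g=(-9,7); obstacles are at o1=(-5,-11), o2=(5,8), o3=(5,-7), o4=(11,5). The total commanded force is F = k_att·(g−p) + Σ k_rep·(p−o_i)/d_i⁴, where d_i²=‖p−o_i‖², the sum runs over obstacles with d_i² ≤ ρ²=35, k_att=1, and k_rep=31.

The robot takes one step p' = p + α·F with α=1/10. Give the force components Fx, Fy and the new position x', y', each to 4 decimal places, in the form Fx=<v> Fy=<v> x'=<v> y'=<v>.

Fx=-18.7707 Fy=13.0459 x'=8.1229 y'=-4.6954

F_att = 1·(g−p) = 1·(-19,13) = (-19.0000,13.0000)
o1: d²=250 > ρ²=35 → inactive
o2: d²=221 > ρ²=35 → inactive
o3: d²=26 ≤ ρ²=35; F_rep = 31·(5,1)/26² = (0.2293,0.0459)
o4: d²=122 > ρ²=35 → inactive
F = F_att + ΣF_rep = (-18.7707,13.0459)
p' = p + 1/10·F = (8.1229,-4.6954)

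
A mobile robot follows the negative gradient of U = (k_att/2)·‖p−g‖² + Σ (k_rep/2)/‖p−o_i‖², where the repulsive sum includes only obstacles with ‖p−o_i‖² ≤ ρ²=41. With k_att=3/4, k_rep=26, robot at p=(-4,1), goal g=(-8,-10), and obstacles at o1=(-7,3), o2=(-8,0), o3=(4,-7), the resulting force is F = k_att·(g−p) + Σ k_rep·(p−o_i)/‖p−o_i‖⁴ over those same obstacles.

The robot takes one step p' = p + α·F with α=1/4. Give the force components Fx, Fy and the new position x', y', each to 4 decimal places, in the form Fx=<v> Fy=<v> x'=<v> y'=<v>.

Fx=-2.1786 Fy=-8.4677 x'=-4.5446 y'=-1.1169

F_att = 3/4·(g−p) = 3/4·(-4,-11) = (-3.0000,-8.2500)
o1: d²=13 ≤ ρ²=41; F_rep = 26·(3,-2)/13² = (0.4615,-0.3077)
o2: d²=17 ≤ ρ²=41; F_rep = 26·(4,1)/17² = (0.3599,0.0900)
o3: d²=128 > ρ²=41 → inactive
F = F_att + ΣF_rep = (-2.1786,-8.4677)
p' = p + 1/4·F = (-4.5446,-1.1169)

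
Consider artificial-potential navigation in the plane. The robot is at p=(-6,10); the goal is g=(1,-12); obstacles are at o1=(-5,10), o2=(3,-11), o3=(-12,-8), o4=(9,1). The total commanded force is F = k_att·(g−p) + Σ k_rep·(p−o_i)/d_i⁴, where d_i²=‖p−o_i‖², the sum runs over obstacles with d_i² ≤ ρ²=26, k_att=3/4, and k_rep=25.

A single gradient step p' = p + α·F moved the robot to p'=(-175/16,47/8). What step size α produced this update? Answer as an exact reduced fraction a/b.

α = 1/4

F_att = 3/4·(g−p) = 3/4·(7,-22) = (5.2500,-16.5000)
o1: d²=1 ≤ ρ²=26; F_rep = 25·(-1,0)/1² = (-25.0000,0.0000)
o2: d²=522 > ρ²=26 → inactive
o3: d²=360 > ρ²=26 → inactive
o4: d²=306 > ρ²=26 → inactive
F = F_att + ΣF_rep = (-19.7500,-16.5000)
Δp = p'−p = (-4.9375,-4.1250); α = Δx/Fx = (-79/16) / (-79/4) = 1/4
check: Δy/Fy = (-33/8) / (-33/2) = 1/4 ✓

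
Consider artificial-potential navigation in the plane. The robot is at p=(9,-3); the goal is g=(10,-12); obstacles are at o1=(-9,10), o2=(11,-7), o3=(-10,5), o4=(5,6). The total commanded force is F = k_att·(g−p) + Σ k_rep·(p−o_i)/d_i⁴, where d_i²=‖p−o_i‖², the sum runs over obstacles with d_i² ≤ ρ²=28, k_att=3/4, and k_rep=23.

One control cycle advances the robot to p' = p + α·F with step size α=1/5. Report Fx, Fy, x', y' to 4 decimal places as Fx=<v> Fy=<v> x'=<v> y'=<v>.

F_att = 3/4·(g−p) = 3/4·(1,-9) = (0.7500,-6.7500)
o1: d²=493 > ρ²=28 → inactive
o2: d²=20 ≤ ρ²=28; F_rep = 23·(-2,4)/20² = (-0.1150,0.2300)
o3: d²=425 > ρ²=28 → inactive
o4: d²=97 > ρ²=28 → inactive
F = F_att + ΣF_rep = (0.6350,-6.5200)
p' = p + 1/5·F = (9.1270,-4.3040)

Fx=0.6350 Fy=-6.5200 x'=9.1270 y'=-4.3040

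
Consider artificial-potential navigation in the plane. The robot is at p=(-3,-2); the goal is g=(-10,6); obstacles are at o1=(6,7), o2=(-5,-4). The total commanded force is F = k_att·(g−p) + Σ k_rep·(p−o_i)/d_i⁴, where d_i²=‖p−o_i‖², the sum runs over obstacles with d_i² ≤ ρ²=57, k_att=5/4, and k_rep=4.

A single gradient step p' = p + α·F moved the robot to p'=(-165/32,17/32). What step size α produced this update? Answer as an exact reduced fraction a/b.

F_att = 5/4·(g−p) = 5/4·(-7,8) = (-8.7500,10.0000)
o1: d²=162 > ρ²=57 → inactive
o2: d²=8 ≤ ρ²=57; F_rep = 4·(2,2)/8² = (0.1250,0.1250)
F = F_att + ΣF_rep = (-8.6250,10.1250)
Δp = p'−p = (-2.1562,2.5312); α = Δx/Fx = (-69/32) / (-69/8) = 1/4
check: Δy/Fy = (81/32) / (81/8) = 1/4 ✓

α = 1/4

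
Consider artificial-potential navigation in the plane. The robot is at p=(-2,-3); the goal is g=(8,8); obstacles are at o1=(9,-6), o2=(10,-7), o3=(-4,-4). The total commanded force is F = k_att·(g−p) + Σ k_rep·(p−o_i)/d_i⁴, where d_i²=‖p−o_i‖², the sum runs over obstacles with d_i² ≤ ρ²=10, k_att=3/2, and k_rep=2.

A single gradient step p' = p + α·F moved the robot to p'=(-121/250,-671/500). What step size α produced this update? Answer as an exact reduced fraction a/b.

α = 1/10

F_att = 3/2·(g−p) = 3/2·(10,11) = (15.0000,16.5000)
o1: d²=130 > ρ²=10 → inactive
o2: d²=160 > ρ²=10 → inactive
o3: d²=5 ≤ ρ²=10; F_rep = 2·(2,1)/5² = (0.1600,0.0800)
F = F_att + ΣF_rep = (15.1600,16.5800)
Δp = p'−p = (1.5160,1.6580); α = Δx/Fx = (379/250) / (379/25) = 1/10
check: Δy/Fy = (829/500) / (829/50) = 1/10 ✓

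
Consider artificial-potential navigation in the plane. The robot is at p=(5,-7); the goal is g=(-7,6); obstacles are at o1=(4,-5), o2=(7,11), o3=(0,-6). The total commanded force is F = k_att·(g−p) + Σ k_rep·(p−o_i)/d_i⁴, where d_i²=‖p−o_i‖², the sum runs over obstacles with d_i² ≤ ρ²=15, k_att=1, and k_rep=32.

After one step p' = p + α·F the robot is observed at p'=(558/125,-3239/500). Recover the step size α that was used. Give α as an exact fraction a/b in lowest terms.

α = 1/20

F_att = 1·(g−p) = 1·(-12,13) = (-12.0000,13.0000)
o1: d²=5 ≤ ρ²=15; F_rep = 32·(1,-2)/5² = (1.2800,-2.5600)
o2: d²=328 > ρ²=15 → inactive
o3: d²=26 > ρ²=15 → inactive
F = F_att + ΣF_rep = (-10.7200,10.4400)
Δp = p'−p = (-0.5360,0.5220); α = Δx/Fx = (-67/125) / (-268/25) = 1/20
check: Δy/Fy = (261/500) / (261/25) = 1/20 ✓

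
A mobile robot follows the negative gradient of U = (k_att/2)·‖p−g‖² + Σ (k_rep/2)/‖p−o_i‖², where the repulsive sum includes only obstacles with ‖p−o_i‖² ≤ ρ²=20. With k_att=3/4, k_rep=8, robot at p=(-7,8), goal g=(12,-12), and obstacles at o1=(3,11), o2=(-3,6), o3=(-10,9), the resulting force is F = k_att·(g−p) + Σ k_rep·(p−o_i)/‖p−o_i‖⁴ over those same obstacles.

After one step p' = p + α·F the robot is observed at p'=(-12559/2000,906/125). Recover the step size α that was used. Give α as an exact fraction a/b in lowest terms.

α = 1/20

F_att = 3/4·(g−p) = 3/4·(19,-20) = (14.2500,-15.0000)
o1: d²=109 > ρ²=20 → inactive
o2: d²=20 ≤ ρ²=20; F_rep = 8·(-4,2)/20² = (-0.0800,0.0400)
o3: d²=10 ≤ ρ²=20; F_rep = 8·(3,-1)/10² = (0.2400,-0.0800)
F = F_att + ΣF_rep = (14.4100,-15.0400)
Δp = p'−p = (0.7205,-0.7520); α = Δx/Fx = (1441/2000) / (1441/100) = 1/20
check: Δy/Fy = (-94/125) / (-376/25) = 1/20 ✓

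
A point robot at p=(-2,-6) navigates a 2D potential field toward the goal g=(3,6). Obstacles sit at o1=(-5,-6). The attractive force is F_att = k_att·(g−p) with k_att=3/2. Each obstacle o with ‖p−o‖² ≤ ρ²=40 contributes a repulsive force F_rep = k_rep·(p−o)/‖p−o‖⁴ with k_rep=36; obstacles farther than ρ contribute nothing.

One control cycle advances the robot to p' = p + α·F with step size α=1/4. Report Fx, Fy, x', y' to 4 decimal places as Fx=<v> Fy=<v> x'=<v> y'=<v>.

Fx=8.8333 Fy=18.0000 x'=0.2083 y'=-1.5000

F_att = 3/2·(g−p) = 3/2·(5,12) = (7.5000,18.0000)
o1: d²=9 ≤ ρ²=40; F_rep = 36·(3,0)/9² = (1.3333,0.0000)
F = F_att + ΣF_rep = (8.8333,18.0000)
p' = p + 1/4·F = (0.2083,-1.5000)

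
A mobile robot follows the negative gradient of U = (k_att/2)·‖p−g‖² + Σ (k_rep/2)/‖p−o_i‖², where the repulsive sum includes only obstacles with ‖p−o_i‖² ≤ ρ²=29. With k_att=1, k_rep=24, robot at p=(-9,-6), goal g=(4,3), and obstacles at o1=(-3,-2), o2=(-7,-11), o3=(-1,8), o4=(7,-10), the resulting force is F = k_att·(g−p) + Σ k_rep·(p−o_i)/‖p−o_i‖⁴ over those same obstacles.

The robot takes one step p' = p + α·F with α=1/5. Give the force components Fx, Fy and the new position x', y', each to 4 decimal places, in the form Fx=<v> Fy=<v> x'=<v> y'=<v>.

Fx=12.9429 Fy=9.1427 x'=-6.4114 y'=-4.1715

F_att = 1·(g−p) = 1·(13,9) = (13.0000,9.0000)
o1: d²=52 > ρ²=29 → inactive
o2: d²=29 ≤ ρ²=29; F_rep = 24·(-2,5)/29² = (-0.0571,0.1427)
o3: d²=260 > ρ²=29 → inactive
o4: d²=272 > ρ²=29 → inactive
F = F_att + ΣF_rep = (12.9429,9.1427)
p' = p + 1/5·F = (-6.4114,-4.1715)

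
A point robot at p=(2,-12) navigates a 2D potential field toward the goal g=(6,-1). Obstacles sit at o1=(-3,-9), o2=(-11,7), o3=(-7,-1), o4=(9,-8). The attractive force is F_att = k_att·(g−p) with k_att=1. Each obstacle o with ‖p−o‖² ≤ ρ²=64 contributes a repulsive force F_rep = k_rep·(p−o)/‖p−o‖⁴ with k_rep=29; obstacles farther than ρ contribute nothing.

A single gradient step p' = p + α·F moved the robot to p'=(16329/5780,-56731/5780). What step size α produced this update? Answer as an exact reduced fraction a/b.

F_att = 1·(g−p) = 1·(4,11) = (4.0000,11.0000)
o1: d²=34 ≤ ρ²=64; F_rep = 29·(5,-3)/34² = (0.1254,-0.0753)
o2: d²=530 > ρ²=64 → inactive
o3: d²=202 > ρ²=64 → inactive
o4: d²=65 > ρ²=64 → inactive
F = F_att + ΣF_rep = (4.1254,10.9247)
Δp = p'−p = (0.8251,2.1849); α = Δx/Fx = (4769/5780) / (4769/1156) = 1/5
check: Δy/Fy = (12629/5780) / (12629/1156) = 1/5 ✓

α = 1/5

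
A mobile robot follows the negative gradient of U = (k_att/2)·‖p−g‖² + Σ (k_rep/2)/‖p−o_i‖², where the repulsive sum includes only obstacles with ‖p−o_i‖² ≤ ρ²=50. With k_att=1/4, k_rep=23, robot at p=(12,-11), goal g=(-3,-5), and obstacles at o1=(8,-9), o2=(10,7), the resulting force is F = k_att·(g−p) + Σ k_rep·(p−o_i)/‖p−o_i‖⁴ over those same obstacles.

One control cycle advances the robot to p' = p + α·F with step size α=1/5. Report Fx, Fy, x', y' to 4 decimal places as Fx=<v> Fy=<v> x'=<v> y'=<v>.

Fx=-3.5200 Fy=1.3850 x'=11.2960 y'=-10.7230

F_att = 1/4·(g−p) = 1/4·(-15,6) = (-3.7500,1.5000)
o1: d²=20 ≤ ρ²=50; F_rep = 23·(4,-2)/20² = (0.2300,-0.1150)
o2: d²=328 > ρ²=50 → inactive
F = F_att + ΣF_rep = (-3.5200,1.3850)
p' = p + 1/5·F = (11.2960,-10.7230)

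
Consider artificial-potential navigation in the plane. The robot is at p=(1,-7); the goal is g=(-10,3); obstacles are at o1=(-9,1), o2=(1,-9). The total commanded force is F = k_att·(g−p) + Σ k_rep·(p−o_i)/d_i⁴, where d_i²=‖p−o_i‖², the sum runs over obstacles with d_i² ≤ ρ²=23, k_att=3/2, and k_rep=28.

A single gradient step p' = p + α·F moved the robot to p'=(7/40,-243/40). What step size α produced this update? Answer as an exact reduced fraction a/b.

α = 1/20

F_att = 3/2·(g−p) = 3/2·(-11,10) = (-16.5000,15.0000)
o1: d²=164 > ρ²=23 → inactive
o2: d²=4 ≤ ρ²=23; F_rep = 28·(0,2)/4² = (0.0000,3.5000)
F = F_att + ΣF_rep = (-16.5000,18.5000)
Δp = p'−p = (-0.8250,0.9250); α = Δx/Fx = (-33/40) / (-33/2) = 1/20
check: Δy/Fy = (37/40) / (37/2) = 1/20 ✓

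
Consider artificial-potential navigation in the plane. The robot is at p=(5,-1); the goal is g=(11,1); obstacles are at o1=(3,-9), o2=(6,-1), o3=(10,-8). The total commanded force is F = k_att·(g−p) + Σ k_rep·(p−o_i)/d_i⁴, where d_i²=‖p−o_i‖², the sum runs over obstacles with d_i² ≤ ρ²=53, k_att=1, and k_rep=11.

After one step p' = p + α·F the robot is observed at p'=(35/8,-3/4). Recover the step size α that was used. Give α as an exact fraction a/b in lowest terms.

α = 1/8

F_att = 1·(g−p) = 1·(6,2) = (6.0000,2.0000)
o1: d²=68 > ρ²=53 → inactive
o2: d²=1 ≤ ρ²=53; F_rep = 11·(-1,0)/1² = (-11.0000,0.0000)
o3: d²=74 > ρ²=53 → inactive
F = F_att + ΣF_rep = (-5.0000,2.0000)
Δp = p'−p = (-0.6250,0.2500); α = Δx/Fx = (-5/8) / (-5) = 1/8
check: Δy/Fy = (1/4) / (2) = 1/8 ✓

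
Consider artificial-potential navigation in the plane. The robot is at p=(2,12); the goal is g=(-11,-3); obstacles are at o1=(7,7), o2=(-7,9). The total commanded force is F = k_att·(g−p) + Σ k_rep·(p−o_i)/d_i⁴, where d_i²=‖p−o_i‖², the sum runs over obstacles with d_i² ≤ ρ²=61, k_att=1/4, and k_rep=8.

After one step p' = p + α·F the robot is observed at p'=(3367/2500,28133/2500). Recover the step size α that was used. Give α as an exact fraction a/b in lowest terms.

α = 1/5

F_att = 1/4·(g−p) = 1/4·(-13,-15) = (-3.2500,-3.7500)
o1: d²=50 ≤ ρ²=61; F_rep = 8·(-5,5)/50² = (-0.0160,0.0160)
o2: d²=90 > ρ²=61 → inactive
F = F_att + ΣF_rep = (-3.2660,-3.7340)
Δp = p'−p = (-0.6532,-0.7468); α = Δx/Fx = (-1633/2500) / (-1633/500) = 1/5
check: Δy/Fy = (-1867/2500) / (-1867/500) = 1/5 ✓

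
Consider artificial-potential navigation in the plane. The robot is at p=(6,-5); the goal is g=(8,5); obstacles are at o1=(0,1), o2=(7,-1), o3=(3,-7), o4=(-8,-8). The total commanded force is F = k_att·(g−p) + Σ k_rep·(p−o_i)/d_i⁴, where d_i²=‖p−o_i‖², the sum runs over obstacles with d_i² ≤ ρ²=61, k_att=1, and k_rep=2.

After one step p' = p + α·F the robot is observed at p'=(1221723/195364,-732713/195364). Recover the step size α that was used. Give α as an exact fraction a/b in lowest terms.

α = 1/8

F_att = 1·(g−p) = 1·(2,10) = (2.0000,10.0000)
o1: d²=72 > ρ²=61 → inactive
o2: d²=17 ≤ ρ²=61; F_rep = 2·(-1,-4)/17² = (-0.0069,-0.0277)
o3: d²=13 ≤ ρ²=61; F_rep = 2·(3,2)/13² = (0.0355,0.0237)
o4: d²=205 > ρ²=61 → inactive
F = F_att + ΣF_rep = (2.0286,9.9960)
Δp = p'−p = (0.2536,1.2495); α = Δx/Fx = (49539/195364) / (99078/48841) = 1/8
check: Δy/Fy = (244107/195364) / (488214/48841) = 1/8 ✓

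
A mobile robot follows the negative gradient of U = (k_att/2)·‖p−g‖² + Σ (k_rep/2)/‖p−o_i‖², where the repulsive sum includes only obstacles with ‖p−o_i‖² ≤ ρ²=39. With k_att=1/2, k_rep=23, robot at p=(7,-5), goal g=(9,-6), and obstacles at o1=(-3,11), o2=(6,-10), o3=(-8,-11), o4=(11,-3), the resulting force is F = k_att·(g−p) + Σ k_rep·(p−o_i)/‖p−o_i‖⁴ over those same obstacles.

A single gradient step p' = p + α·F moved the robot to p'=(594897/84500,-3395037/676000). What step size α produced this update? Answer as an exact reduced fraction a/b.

F_att = 1/2·(g−p) = 1/2·(2,-1) = (1.0000,-0.5000)
o1: d²=356 > ρ²=39 → inactive
o2: d²=26 ≤ ρ²=39; F_rep = 23·(1,5)/26² = (0.0340,0.1701)
o3: d²=261 > ρ²=39 → inactive
o4: d²=20 ≤ ρ²=39; F_rep = 23·(-4,-2)/20² = (-0.2300,-0.1150)
F = F_att + ΣF_rep = (0.8040,-0.4449)
Δp = p'−p = (0.0402,-0.0222); α = Δx/Fx = (3397/84500) / (3397/4225) = 1/20
check: Δy/Fy = (-15037/676000) / (-15037/33800) = 1/20 ✓

α = 1/20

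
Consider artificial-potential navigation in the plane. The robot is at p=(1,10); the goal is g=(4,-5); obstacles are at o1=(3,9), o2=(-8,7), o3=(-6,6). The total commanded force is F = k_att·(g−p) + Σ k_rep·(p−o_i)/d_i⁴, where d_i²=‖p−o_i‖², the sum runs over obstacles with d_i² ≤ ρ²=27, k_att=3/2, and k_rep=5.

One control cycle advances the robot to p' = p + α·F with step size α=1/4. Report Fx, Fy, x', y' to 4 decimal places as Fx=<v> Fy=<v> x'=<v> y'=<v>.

F_att = 3/2·(g−p) = 3/2·(3,-15) = (4.5000,-22.5000)
o1: d²=5 ≤ ρ²=27; F_rep = 5·(-2,1)/5² = (-0.4000,0.2000)
o2: d²=90 > ρ²=27 → inactive
o3: d²=65 > ρ²=27 → inactive
F = F_att + ΣF_rep = (4.1000,-22.3000)
p' = p + 1/4·F = (2.0250,4.4250)

Fx=4.1000 Fy=-22.3000 x'=2.0250 y'=4.4250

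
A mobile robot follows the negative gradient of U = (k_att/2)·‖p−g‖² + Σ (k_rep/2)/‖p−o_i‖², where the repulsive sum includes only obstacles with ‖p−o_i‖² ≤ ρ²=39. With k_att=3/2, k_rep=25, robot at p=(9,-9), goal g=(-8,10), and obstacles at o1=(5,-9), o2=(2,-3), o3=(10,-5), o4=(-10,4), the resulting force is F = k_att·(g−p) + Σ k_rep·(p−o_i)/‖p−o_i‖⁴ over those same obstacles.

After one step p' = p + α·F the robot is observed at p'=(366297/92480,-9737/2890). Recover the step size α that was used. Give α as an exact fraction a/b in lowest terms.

α = 1/5

F_att = 3/2·(g−p) = 3/2·(-17,19) = (-25.5000,28.5000)
o1: d²=16 ≤ ρ²=39; F_rep = 25·(4,0)/16² = (0.3906,0.0000)
o2: d²=85 > ρ²=39 → inactive
o3: d²=17 ≤ ρ²=39; F_rep = 25·(-1,-4)/17² = (-0.0865,-0.3460)
o4: d²=530 > ρ²=39 → inactive
F = F_att + ΣF_rep = (-25.1959,28.1540)
Δp = p'−p = (-5.0392,5.6308); α = Δx/Fx = (-466023/92480) / (-466023/18496) = 1/5
check: Δy/Fy = (16273/2890) / (16273/578) = 1/5 ✓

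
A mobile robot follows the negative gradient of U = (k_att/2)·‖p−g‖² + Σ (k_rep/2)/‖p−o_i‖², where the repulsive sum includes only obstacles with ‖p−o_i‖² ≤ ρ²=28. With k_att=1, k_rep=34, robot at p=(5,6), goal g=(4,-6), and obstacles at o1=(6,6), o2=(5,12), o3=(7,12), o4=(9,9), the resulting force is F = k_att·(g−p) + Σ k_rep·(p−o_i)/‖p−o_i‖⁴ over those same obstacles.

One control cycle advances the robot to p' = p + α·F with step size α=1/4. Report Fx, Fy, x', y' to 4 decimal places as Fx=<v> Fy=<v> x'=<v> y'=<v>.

F_att = 1·(g−p) = 1·(-1,-12) = (-1.0000,-12.0000)
o1: d²=1 ≤ ρ²=28; F_rep = 34·(-1,0)/1² = (-34.0000,0.0000)
o2: d²=36 > ρ²=28 → inactive
o3: d²=40 > ρ²=28 → inactive
o4: d²=25 ≤ ρ²=28; F_rep = 34·(-4,-3)/25² = (-0.2176,-0.1632)
F = F_att + ΣF_rep = (-35.2176,-12.1632)
p' = p + 1/4·F = (-3.8044,2.9592)

Fx=-35.2176 Fy=-12.1632 x'=-3.8044 y'=2.9592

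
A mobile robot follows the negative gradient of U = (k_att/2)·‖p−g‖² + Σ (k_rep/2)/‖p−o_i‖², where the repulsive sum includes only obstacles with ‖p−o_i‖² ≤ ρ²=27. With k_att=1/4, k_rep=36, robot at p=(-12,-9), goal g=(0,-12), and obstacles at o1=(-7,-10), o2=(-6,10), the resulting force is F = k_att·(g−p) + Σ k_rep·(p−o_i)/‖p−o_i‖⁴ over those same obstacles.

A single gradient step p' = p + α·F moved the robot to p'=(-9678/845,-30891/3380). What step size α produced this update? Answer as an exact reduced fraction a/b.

F_att = 1/4·(g−p) = 1/4·(12,-3) = (3.0000,-0.7500)
o1: d²=26 ≤ ρ²=27; F_rep = 36·(-5,1)/26² = (-0.2663,0.0533)
o2: d²=397 > ρ²=27 → inactive
F = F_att + ΣF_rep = (2.7337,-0.6967)
Δp = p'−p = (0.5467,-0.1393); α = Δx/Fx = (462/845) / (462/169) = 1/5
check: Δy/Fy = (-471/3380) / (-471/676) = 1/5 ✓

α = 1/5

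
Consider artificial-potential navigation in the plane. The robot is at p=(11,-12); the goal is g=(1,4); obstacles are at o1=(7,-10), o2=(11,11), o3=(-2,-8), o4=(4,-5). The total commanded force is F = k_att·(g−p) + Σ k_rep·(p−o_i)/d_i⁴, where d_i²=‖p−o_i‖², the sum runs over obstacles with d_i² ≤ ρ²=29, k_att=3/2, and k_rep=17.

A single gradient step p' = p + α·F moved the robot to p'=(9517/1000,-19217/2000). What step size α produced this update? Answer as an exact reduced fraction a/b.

F_att = 3/2·(g−p) = 3/2·(-10,16) = (-15.0000,24.0000)
o1: d²=20 ≤ ρ²=29; F_rep = 17·(4,-2)/20² = (0.1700,-0.0850)
o2: d²=529 > ρ²=29 → inactive
o3: d²=185 > ρ²=29 → inactive
o4: d²=98 > ρ²=29 → inactive
F = F_att + ΣF_rep = (-14.8300,23.9150)
Δp = p'−p = (-1.4830,2.3915); α = Δx/Fx = (-1483/1000) / (-1483/100) = 1/10
check: Δy/Fy = (4783/2000) / (4783/200) = 1/10 ✓

α = 1/10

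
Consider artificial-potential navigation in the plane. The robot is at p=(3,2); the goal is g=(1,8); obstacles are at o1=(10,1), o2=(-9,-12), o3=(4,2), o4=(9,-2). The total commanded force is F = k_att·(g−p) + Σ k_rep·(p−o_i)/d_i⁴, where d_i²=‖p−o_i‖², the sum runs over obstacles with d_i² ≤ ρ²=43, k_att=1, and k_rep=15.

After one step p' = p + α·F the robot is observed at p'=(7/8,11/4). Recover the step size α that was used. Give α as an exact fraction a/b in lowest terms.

α = 1/8

F_att = 1·(g−p) = 1·(-2,6) = (-2.0000,6.0000)
o1: d²=50 > ρ²=43 → inactive
o2: d²=340 > ρ²=43 → inactive
o3: d²=1 ≤ ρ²=43; F_rep = 15·(-1,0)/1² = (-15.0000,0.0000)
o4: d²=52 > ρ²=43 → inactive
F = F_att + ΣF_rep = (-17.0000,6.0000)
Δp = p'−p = (-2.1250,0.7500); α = Δx/Fx = (-17/8) / (-17) = 1/8
check: Δy/Fy = (3/4) / (6) = 1/8 ✓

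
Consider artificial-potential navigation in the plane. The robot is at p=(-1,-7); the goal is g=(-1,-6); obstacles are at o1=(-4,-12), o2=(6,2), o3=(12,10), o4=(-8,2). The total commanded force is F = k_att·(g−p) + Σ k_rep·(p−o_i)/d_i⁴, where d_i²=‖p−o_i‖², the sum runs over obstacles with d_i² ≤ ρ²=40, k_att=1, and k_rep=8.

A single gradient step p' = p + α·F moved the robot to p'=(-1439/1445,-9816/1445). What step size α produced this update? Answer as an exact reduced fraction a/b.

F_att = 1·(g−p) = 1·(0,1) = (0.0000,1.0000)
o1: d²=34 ≤ ρ²=40; F_rep = 8·(3,5)/34² = (0.0208,0.0346)
o2: d²=130 > ρ²=40 → inactive
o3: d²=458 > ρ²=40 → inactive
o4: d²=130 > ρ²=40 → inactive
F = F_att + ΣF_rep = (0.0208,1.0346)
Δp = p'−p = (0.0042,0.2069); α = Δx/Fx = (6/1445) / (6/289) = 1/5
check: Δy/Fy = (299/1445) / (299/289) = 1/5 ✓

α = 1/5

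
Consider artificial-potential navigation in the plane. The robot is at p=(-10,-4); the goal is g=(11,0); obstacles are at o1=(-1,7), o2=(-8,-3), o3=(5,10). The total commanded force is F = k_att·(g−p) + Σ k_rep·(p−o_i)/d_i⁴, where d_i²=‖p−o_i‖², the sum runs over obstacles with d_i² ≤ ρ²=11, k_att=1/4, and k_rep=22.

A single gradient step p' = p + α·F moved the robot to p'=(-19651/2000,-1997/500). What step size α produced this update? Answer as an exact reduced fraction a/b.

F_att = 1/4·(g−p) = 1/4·(21,4) = (5.2500,1.0000)
o1: d²=202 > ρ²=11 → inactive
o2: d²=5 ≤ ρ²=11; F_rep = 22·(-2,-1)/5² = (-1.7600,-0.8800)
o3: d²=421 > ρ²=11 → inactive
F = F_att + ΣF_rep = (3.4900,0.1200)
Δp = p'−p = (0.1745,0.0060); α = Δx/Fx = (349/2000) / (349/100) = 1/20
check: Δy/Fy = (3/500) / (3/25) = 1/20 ✓

α = 1/20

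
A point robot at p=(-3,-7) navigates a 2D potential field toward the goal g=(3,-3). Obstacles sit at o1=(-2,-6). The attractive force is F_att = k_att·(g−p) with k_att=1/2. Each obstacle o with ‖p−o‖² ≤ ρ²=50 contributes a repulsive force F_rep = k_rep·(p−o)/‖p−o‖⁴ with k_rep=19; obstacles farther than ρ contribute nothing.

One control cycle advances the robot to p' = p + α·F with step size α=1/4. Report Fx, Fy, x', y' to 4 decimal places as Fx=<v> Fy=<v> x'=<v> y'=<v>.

Fx=-1.7500 Fy=-2.7500 x'=-3.4375 y'=-7.6875

F_att = 1/2·(g−p) = 1/2·(6,4) = (3.0000,2.0000)
o1: d²=2 ≤ ρ²=50; F_rep = 19·(-1,-1)/2² = (-4.7500,-4.7500)
F = F_att + ΣF_rep = (-1.7500,-2.7500)
p' = p + 1/4·F = (-3.4375,-7.6875)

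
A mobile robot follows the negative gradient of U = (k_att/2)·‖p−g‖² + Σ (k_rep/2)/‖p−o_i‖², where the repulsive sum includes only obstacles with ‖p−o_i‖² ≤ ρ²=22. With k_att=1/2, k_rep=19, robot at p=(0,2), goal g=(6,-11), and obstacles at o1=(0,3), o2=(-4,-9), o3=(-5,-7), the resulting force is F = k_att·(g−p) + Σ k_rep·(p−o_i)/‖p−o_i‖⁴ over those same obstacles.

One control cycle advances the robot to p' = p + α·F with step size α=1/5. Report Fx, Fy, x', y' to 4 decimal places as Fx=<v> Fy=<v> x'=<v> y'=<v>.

Fx=3.0000 Fy=-25.5000 x'=0.6000 y'=-3.1000

F_att = 1/2·(g−p) = 1/2·(6,-13) = (3.0000,-6.5000)
o1: d²=1 ≤ ρ²=22; F_rep = 19·(0,-1)/1² = (0.0000,-19.0000)
o2: d²=137 > ρ²=22 → inactive
o3: d²=106 > ρ²=22 → inactive
F = F_att + ΣF_rep = (3.0000,-25.5000)
p' = p + 1/5·F = (0.6000,-3.1000)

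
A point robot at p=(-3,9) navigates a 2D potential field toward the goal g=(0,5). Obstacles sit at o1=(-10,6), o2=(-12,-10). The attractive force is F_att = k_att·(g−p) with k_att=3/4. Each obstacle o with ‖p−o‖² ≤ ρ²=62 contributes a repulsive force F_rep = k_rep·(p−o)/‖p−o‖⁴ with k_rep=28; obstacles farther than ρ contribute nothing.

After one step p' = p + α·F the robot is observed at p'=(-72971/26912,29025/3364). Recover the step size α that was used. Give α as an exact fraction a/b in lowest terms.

α = 1/8

F_att = 3/4·(g−p) = 3/4·(3,-4) = (2.2500,-3.0000)
o1: d²=58 ≤ ρ²=62; F_rep = 28·(7,3)/58² = (0.0583,0.0250)
o2: d²=442 > ρ²=62 → inactive
F = F_att + ΣF_rep = (2.3083,-2.9750)
Δp = p'−p = (0.2885,-0.3719); α = Δx/Fx = (7765/26912) / (7765/3364) = 1/8
check: Δy/Fy = (-1251/3364) / (-2502/841) = 1/8 ✓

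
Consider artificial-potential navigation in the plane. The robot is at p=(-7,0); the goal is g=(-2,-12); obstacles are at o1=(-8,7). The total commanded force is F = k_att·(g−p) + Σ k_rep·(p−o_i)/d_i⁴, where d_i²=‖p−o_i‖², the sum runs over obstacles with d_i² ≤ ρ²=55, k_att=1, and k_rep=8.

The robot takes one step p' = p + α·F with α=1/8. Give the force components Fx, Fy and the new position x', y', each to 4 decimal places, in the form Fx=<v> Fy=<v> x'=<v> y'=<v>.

F_att = 1·(g−p) = 1·(5,-12) = (5.0000,-12.0000)
o1: d²=50 ≤ ρ²=55; F_rep = 8·(1,-7)/50² = (0.0032,-0.0224)
F = F_att + ΣF_rep = (5.0032,-12.0224)
p' = p + 1/8·F = (-6.3746,-1.5028)

Fx=5.0032 Fy=-12.0224 x'=-6.3746 y'=-1.5028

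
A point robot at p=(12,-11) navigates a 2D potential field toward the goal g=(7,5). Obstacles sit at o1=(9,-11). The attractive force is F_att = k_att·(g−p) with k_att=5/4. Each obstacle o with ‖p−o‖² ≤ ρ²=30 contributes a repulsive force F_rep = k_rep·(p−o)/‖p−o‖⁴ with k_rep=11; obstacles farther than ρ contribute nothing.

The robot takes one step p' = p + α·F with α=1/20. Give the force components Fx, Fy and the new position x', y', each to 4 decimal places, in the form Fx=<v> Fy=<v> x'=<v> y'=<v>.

Fx=-5.8426 Fy=20.0000 x'=11.7079 y'=-10.0000

F_att = 5/4·(g−p) = 5/4·(-5,16) = (-6.2500,20.0000)
o1: d²=9 ≤ ρ²=30; F_rep = 11·(3,0)/9² = (0.4074,0.0000)
F = F_att + ΣF_rep = (-5.8426,20.0000)
p' = p + 1/20·F = (11.7079,-10.0000)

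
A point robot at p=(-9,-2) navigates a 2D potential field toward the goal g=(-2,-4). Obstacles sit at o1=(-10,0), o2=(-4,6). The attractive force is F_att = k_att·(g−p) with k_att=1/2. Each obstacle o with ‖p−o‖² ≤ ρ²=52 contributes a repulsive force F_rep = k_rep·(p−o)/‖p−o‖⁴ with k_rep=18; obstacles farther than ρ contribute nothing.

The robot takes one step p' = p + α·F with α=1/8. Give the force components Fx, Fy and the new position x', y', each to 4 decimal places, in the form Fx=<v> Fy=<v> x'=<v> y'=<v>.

Fx=4.2200 Fy=-2.4400 x'=-8.4725 y'=-2.3050

F_att = 1/2·(g−p) = 1/2·(7,-2) = (3.5000,-1.0000)
o1: d²=5 ≤ ρ²=52; F_rep = 18·(1,-2)/5² = (0.7200,-1.4400)
o2: d²=89 > ρ²=52 → inactive
F = F_att + ΣF_rep = (4.2200,-2.4400)
p' = p + 1/8·F = (-8.4725,-2.3050)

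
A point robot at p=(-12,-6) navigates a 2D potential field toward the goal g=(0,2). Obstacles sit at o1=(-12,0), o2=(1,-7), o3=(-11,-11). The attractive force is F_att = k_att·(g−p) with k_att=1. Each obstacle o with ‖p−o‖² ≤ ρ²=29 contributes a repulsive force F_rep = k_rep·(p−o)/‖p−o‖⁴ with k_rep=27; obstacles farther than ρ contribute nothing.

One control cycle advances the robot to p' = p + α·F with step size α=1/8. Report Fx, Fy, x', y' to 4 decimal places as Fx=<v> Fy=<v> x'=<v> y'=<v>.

Fx=11.9601 Fy=8.1997 x'=-10.5050 y'=-4.9750

F_att = 1·(g−p) = 1·(12,8) = (12.0000,8.0000)
o1: d²=36 > ρ²=29 → inactive
o2: d²=170 > ρ²=29 → inactive
o3: d²=26 ≤ ρ²=29; F_rep = 27·(-1,5)/26² = (-0.0399,0.1997)
F = F_att + ΣF_rep = (11.9601,8.1997)
p' = p + 1/8·F = (-10.5050,-4.9750)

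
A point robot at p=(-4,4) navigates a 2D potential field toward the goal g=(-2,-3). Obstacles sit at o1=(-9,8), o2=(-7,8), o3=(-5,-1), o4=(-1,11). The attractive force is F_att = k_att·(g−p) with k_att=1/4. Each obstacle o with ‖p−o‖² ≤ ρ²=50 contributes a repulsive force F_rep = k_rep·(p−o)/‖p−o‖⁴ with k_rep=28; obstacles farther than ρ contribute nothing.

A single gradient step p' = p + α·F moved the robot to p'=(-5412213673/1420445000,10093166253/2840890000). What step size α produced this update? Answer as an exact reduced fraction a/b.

F_att = 1/4·(g−p) = 1/4·(2,-7) = (0.5000,-1.7500)
o1: d²=41 ≤ ρ²=50; F_rep = 28·(5,-4)/41² = (0.0833,-0.0666)
o2: d²=25 ≤ ρ²=50; F_rep = 28·(3,-4)/25² = (0.1344,-0.1792)
o3: d²=26 ≤ ρ²=50; F_rep = 28·(1,5)/26² = (0.0414,0.2071)
o4: d²=58 > ρ²=50 → inactive
F = F_att + ΣF_rep = (0.7591,-1.7887)
Δp = p'−p = (0.1898,-0.4472); α = Δx/Fx = (269566327/1420445000) / (269566327/355111250) = 1/4
check: Δy/Fy = (-1270393747/2840890000) / (-1270393747/710222500) = 1/4 ✓

α = 1/4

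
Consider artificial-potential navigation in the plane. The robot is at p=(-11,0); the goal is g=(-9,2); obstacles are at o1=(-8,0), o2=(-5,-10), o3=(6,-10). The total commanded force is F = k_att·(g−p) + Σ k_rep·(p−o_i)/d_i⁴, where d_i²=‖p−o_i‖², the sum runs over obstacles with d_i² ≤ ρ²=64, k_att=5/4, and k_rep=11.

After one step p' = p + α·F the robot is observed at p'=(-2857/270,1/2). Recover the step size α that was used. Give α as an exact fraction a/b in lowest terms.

α = 1/5

F_att = 5/4·(g−p) = 5/4·(2,2) = (2.5000,2.5000)
o1: d²=9 ≤ ρ²=64; F_rep = 11·(-3,0)/9² = (-0.4074,0.0000)
o2: d²=136 > ρ²=64 → inactive
o3: d²=389 > ρ²=64 → inactive
F = F_att + ΣF_rep = (2.0926,2.5000)
Δp = p'−p = (0.4185,0.5000); α = Δx/Fx = (113/270) / (113/54) = 1/5
check: Δy/Fy = (1/2) / (5/2) = 1/5 ✓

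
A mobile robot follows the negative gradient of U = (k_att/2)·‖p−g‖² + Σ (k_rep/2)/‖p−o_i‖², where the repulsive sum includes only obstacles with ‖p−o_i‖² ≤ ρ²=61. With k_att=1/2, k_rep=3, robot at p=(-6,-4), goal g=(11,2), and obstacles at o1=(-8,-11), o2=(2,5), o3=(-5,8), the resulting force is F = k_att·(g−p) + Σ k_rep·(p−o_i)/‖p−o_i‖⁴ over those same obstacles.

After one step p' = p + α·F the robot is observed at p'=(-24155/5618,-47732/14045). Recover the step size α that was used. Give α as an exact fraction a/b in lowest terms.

α = 1/5

F_att = 1/2·(g−p) = 1/2·(17,6) = (8.5000,3.0000)
o1: d²=53 ≤ ρ²=61; F_rep = 3·(2,7)/53² = (0.0021,0.0075)
o2: d²=145 > ρ²=61 → inactive
o3: d²=145 > ρ²=61 → inactive
F = F_att + ΣF_rep = (8.5021,3.0075)
Δp = p'−p = (1.7004,0.6015); α = Δx/Fx = (9553/5618) / (47765/5618) = 1/5
check: Δy/Fy = (8448/14045) / (8448/2809) = 1/5 ✓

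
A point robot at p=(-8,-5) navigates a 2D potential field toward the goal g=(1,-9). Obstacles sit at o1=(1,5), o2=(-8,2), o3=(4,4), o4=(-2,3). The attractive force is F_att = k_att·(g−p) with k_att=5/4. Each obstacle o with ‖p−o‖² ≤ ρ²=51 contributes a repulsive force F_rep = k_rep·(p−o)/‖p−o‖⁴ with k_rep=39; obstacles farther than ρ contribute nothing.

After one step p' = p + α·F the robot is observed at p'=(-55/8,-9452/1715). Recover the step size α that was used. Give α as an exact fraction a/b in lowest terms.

F_att = 5/4·(g−p) = 5/4·(9,-4) = (11.2500,-5.0000)
o1: d²=181 > ρ²=51 → inactive
o2: d²=49 ≤ ρ²=51; F_rep = 39·(0,-7)/49² = (0.0000,-0.1137)
o3: d²=225 > ρ²=51 → inactive
o4: d²=100 > ρ²=51 → inactive
F = F_att + ΣF_rep = (11.2500,-5.1137)
Δp = p'−p = (1.1250,-0.5114); α = Δx/Fx = (9/8) / (45/4) = 1/10
check: Δy/Fy = (-877/1715) / (-1754/343) = 1/10 ✓

α = 1/10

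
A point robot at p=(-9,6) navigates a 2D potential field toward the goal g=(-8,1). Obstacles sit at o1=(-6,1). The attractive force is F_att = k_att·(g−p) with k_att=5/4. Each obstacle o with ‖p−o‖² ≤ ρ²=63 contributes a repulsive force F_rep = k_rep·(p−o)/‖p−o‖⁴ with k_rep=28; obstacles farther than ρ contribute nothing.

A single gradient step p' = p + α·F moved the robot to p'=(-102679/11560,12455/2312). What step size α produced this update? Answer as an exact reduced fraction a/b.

F_att = 5/4·(g−p) = 5/4·(1,-5) = (1.2500,-6.2500)
o1: d²=34 ≤ ρ²=63; F_rep = 28·(-3,5)/34² = (-0.0727,0.1211)
F = F_att + ΣF_rep = (1.1773,-6.1289)
Δp = p'−p = (0.1177,-0.6129); α = Δx/Fx = (1361/11560) / (1361/1156) = 1/10
check: Δy/Fy = (-1417/2312) / (-7085/1156) = 1/10 ✓

α = 1/10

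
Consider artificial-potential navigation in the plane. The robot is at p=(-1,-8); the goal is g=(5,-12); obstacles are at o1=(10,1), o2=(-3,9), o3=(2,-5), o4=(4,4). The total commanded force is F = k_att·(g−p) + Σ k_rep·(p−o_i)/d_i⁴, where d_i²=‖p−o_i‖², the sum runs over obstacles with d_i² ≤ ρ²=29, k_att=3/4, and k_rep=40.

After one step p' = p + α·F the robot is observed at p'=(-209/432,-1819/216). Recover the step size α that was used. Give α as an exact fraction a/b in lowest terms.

α = 1/8

F_att = 3/4·(g−p) = 3/4·(6,-4) = (4.5000,-3.0000)
o1: d²=202 > ρ²=29 → inactive
o2: d²=293 > ρ²=29 → inactive
o3: d²=18 ≤ ρ²=29; F_rep = 40·(-3,-3)/18² = (-0.3704,-0.3704)
o4: d²=169 > ρ²=29 → inactive
F = F_att + ΣF_rep = (4.1296,-3.3704)
Δp = p'−p = (0.5162,-0.4213); α = Δx/Fx = (223/432) / (223/54) = 1/8
check: Δy/Fy = (-91/216) / (-91/27) = 1/8 ✓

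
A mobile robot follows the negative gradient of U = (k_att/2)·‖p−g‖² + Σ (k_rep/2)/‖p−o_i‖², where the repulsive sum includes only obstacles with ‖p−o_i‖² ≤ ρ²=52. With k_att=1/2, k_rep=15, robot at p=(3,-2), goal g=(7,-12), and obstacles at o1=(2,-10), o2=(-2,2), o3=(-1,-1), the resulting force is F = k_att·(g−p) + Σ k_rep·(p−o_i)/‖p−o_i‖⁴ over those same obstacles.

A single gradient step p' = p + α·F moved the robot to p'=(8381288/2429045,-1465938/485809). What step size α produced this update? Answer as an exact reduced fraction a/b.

α = 1/5

F_att = 1/2·(g−p) = 1/2·(4,-10) = (2.0000,-5.0000)
o1: d²=65 > ρ²=52 → inactive
o2: d²=41 ≤ ρ²=52; F_rep = 15·(5,-4)/41² = (0.0446,-0.0357)
o3: d²=17 ≤ ρ²=52; F_rep = 15·(4,-1)/17² = (0.2076,-0.0519)
F = F_att + ΣF_rep = (2.2522,-5.0876)
Δp = p'−p = (0.4504,-1.0175); α = Δx/Fx = (1094153/2429045) / (1094153/485809) = 1/5
check: Δy/Fy = (-494320/485809) / (-2471600/485809) = 1/5 ✓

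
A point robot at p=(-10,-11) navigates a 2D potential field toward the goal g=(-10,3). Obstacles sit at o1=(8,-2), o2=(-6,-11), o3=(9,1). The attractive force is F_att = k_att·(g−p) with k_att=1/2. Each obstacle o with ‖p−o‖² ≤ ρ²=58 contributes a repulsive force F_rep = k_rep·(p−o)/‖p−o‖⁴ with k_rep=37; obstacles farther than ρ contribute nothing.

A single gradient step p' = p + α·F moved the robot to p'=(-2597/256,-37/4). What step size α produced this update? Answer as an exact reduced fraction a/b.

α = 1/4

F_att = 1/2·(g−p) = 1/2·(0,14) = (0.0000,7.0000)
o1: d²=405 > ρ²=58 → inactive
o2: d²=16 ≤ ρ²=58; F_rep = 37·(-4,0)/16² = (-0.5781,0.0000)
o3: d²=505 > ρ²=58 → inactive
F = F_att + ΣF_rep = (-0.5781,7.0000)
Δp = p'−p = (-0.1445,1.7500); α = Δx/Fx = (-37/256) / (-37/64) = 1/4
check: Δy/Fy = (7/4) / (7) = 1/4 ✓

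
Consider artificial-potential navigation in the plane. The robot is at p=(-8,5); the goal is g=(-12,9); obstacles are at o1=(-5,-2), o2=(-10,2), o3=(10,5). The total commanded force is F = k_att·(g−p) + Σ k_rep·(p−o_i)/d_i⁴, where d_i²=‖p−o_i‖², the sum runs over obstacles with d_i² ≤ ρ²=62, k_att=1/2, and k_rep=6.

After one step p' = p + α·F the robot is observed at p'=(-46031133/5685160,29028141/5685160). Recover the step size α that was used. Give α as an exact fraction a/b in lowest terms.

F_att = 1/2·(g−p) = 1/2·(-4,4) = (-2.0000,2.0000)
o1: d²=58 ≤ ρ²=62; F_rep = 6·(-3,7)/58² = (-0.0054,0.0125)
o2: d²=13 ≤ ρ²=62; F_rep = 6·(2,3)/13² = (0.0710,0.1065)
o3: d²=324 > ρ²=62 → inactive
F = F_att + ΣF_rep = (-1.9343,2.1190)
Δp = p'−p = (-0.0967,0.1059); α = Δx/Fx = (-549853/5685160) / (-549853/284258) = 1/20
check: Δy/Fy = (602341/5685160) / (602341/284258) = 1/20 ✓

α = 1/20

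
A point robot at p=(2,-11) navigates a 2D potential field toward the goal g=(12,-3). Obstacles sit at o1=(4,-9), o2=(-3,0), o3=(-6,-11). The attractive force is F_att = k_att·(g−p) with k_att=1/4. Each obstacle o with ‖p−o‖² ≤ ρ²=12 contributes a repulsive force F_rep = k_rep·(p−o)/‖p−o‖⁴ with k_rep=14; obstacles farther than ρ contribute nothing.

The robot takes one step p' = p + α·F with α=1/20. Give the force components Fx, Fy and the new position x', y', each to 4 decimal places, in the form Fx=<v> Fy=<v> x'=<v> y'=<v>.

F_att = 1/4·(g−p) = 1/4·(10,8) = (2.5000,2.0000)
o1: d²=8 ≤ ρ²=12; F_rep = 14·(-2,-2)/8² = (-0.4375,-0.4375)
o2: d²=146 > ρ²=12 → inactive
o3: d²=64 > ρ²=12 → inactive
F = F_att + ΣF_rep = (2.0625,1.5625)
p' = p + 1/20·F = (2.1031,-10.9219)

Fx=2.0625 Fy=1.5625 x'=2.1031 y'=-10.9219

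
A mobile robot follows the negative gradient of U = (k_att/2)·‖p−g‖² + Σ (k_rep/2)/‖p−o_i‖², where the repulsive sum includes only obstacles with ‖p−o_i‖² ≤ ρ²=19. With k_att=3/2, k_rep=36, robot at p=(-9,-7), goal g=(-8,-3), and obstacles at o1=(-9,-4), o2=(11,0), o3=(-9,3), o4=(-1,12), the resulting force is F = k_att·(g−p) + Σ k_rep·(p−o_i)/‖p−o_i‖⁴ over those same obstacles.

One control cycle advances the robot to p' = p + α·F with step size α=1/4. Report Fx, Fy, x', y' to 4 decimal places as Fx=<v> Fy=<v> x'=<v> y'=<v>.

F_att = 3/2·(g−p) = 3/2·(1,4) = (1.5000,6.0000)
o1: d²=9 ≤ ρ²=19; F_rep = 36·(0,-3)/9² = (0.0000,-1.3333)
o2: d²=449 > ρ²=19 → inactive
o3: d²=100 > ρ²=19 → inactive
o4: d²=425 > ρ²=19 → inactive
F = F_att + ΣF_rep = (1.5000,4.6667)
p' = p + 1/4·F = (-8.6250,-5.8333)

Fx=1.5000 Fy=4.6667 x'=-8.6250 y'=-5.8333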